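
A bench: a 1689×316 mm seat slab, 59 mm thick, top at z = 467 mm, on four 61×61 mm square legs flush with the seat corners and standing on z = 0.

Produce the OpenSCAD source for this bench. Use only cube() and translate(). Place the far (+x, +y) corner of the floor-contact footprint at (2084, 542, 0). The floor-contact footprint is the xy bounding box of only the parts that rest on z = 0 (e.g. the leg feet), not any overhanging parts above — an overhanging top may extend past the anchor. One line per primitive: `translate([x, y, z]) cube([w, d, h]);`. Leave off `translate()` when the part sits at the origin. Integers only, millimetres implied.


// leg_h = 467 − 59 = 408
translate([395, 226, 408]) cube([1689, 316, 59]);
translate([395, 226, 0]) cube([61, 61, 408]);
translate([395, 481, 0]) cube([61, 61, 408]);
translate([2023, 226, 0]) cube([61, 61, 408]);
translate([2023, 481, 0]) cube([61, 61, 408]);


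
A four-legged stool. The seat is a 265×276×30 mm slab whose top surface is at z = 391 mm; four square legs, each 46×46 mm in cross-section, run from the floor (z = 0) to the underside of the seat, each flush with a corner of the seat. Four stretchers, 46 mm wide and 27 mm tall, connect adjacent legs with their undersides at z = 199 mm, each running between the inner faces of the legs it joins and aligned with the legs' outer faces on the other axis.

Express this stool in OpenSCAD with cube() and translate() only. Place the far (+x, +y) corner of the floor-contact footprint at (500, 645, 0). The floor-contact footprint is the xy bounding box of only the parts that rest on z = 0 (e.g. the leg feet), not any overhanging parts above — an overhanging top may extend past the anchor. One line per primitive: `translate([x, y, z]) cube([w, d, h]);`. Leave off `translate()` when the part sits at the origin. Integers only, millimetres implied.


translate([235, 369, 361]) cube([265, 276, 30]);
translate([235, 369, 0]) cube([46, 46, 361]);
translate([454, 369, 0]) cube([46, 46, 361]);
translate([235, 599, 0]) cube([46, 46, 361]);
translate([454, 599, 0]) cube([46, 46, 361]);
translate([281, 369, 199]) cube([173, 46, 27]);
translate([281, 599, 199]) cube([173, 46, 27]);
translate([235, 415, 199]) cube([46, 184, 27]);
translate([454, 415, 199]) cube([46, 184, 27]);


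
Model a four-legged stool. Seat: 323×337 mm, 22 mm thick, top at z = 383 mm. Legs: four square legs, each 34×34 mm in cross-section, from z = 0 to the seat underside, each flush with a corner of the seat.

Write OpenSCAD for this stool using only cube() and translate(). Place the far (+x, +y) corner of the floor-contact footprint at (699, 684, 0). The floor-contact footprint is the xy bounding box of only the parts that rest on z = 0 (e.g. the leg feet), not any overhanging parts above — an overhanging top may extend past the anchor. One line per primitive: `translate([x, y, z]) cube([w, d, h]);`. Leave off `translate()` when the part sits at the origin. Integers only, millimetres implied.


translate([376, 347, 361]) cube([323, 337, 22]);
translate([376, 347, 0]) cube([34, 34, 361]);
translate([665, 347, 0]) cube([34, 34, 361]);
translate([376, 650, 0]) cube([34, 34, 361]);
translate([665, 650, 0]) cube([34, 34, 361]);


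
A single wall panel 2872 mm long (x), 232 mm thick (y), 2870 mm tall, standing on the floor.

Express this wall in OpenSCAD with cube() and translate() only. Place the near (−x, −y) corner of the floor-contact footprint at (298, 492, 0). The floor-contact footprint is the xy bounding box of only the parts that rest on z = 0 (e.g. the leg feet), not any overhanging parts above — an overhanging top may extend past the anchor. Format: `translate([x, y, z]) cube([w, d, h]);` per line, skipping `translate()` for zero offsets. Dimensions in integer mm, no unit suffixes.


translate([298, 492, 0]) cube([2872, 232, 2870]);


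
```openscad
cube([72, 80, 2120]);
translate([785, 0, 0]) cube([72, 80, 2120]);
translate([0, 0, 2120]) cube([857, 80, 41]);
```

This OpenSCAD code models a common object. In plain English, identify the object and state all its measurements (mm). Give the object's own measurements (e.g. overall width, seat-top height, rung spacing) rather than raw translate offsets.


A door frame. The clear opening is 713 mm wide and 2120 mm high. Two 72 mm wide jambs, 80 mm deep, stand either side of the opening from the floor to the top of the opening. A 41 mm thick head sits across the top of both jambs, spanning the full outside width of the frame.


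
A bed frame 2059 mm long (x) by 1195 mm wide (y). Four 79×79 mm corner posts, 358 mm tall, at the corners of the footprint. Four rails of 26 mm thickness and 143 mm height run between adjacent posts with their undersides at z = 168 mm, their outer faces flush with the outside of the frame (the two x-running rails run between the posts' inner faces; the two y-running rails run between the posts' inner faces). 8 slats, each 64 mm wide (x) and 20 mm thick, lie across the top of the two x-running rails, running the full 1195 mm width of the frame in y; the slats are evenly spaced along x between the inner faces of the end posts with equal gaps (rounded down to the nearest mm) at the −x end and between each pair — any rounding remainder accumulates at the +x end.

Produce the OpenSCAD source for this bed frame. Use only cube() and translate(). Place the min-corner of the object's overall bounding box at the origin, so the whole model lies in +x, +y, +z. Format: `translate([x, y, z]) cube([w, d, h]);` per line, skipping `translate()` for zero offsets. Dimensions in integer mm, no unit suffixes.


// slat z = rail_z + rail_h = 168 + 143 = 311
// slat gap = ⌊(1901 − 8·64) / 9⌋ = 154
cube([79, 79, 358]);
translate([0, 1116, 0]) cube([79, 79, 358]);
translate([1980, 0, 0]) cube([79, 79, 358]);
translate([1980, 1116, 0]) cube([79, 79, 358]);
translate([79, 0, 168]) cube([1901, 26, 143]);
translate([79, 1169, 168]) cube([1901, 26, 143]);
translate([0, 79, 168]) cube([26, 1037, 143]);
translate([2033, 79, 168]) cube([26, 1037, 143]);
translate([233, 0, 311]) cube([64, 1195, 20]);
translate([451, 0, 311]) cube([64, 1195, 20]);
translate([669, 0, 311]) cube([64, 1195, 20]);
translate([887, 0, 311]) cube([64, 1195, 20]);
translate([1105, 0, 311]) cube([64, 1195, 20]);
translate([1323, 0, 311]) cube([64, 1195, 20]);
translate([1541, 0, 311]) cube([64, 1195, 20]);
translate([1759, 0, 311]) cube([64, 1195, 20]);


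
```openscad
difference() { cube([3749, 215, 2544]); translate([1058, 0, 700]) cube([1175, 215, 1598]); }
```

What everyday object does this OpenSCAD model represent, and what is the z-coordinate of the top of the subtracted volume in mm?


A wall with a window opening. The window head height is 2298 mm.

A wall with a rectangular opening subtracted — a window. Sill at z = 700, opening 1598 mm tall, so the head is at 700 + 1598 = 2298 mm.


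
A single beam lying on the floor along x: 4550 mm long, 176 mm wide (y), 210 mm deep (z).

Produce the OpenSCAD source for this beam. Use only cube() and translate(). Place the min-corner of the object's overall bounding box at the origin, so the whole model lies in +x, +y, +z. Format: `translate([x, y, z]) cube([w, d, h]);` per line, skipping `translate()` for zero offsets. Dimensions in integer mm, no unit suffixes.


cube([4550, 176, 210]);


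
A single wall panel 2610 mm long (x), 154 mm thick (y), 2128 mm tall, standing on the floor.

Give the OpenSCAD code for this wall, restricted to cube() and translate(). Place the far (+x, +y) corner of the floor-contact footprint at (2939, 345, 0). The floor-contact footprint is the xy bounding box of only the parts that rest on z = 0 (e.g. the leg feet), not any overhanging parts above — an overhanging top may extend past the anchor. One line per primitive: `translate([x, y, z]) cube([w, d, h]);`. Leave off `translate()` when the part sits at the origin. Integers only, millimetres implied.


translate([329, 191, 0]) cube([2610, 154, 2128]);


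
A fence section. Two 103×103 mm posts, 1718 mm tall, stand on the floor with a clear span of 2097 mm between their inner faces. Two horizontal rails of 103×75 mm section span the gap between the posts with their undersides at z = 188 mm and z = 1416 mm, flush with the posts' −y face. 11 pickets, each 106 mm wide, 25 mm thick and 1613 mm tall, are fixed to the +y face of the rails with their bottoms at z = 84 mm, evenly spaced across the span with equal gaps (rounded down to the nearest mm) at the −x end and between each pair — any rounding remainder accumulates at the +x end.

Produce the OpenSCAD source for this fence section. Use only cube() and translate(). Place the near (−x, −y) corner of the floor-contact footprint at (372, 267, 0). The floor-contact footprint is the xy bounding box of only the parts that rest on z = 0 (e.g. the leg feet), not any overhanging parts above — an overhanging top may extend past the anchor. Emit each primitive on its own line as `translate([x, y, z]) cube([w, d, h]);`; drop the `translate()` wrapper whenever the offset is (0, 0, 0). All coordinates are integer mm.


translate([372, 267, 0]) cube([103, 103, 1718]);
translate([2572, 267, 0]) cube([103, 103, 1718]);
translate([475, 267, 188]) cube([2097, 103, 75]);
translate([475, 267, 1416]) cube([2097, 103, 75]);
translate([552, 370, 84]) cube([106, 25, 1613]);
translate([735, 370, 84]) cube([106, 25, 1613]);
translate([918, 370, 84]) cube([106, 25, 1613]);
translate([1101, 370, 84]) cube([106, 25, 1613]);
translate([1284, 370, 84]) cube([106, 25, 1613]);
translate([1467, 370, 84]) cube([106, 25, 1613]);
translate([1650, 370, 84]) cube([106, 25, 1613]);
translate([1833, 370, 84]) cube([106, 25, 1613]);
translate([2016, 370, 84]) cube([106, 25, 1613]);
translate([2199, 370, 84]) cube([106, 25, 1613]);
translate([2382, 370, 84]) cube([106, 25, 1613]);


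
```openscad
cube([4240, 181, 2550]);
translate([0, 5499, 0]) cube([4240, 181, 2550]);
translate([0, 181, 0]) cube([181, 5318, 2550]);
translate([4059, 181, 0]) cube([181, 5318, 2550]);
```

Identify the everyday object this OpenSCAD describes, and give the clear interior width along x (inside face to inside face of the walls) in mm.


A house (or room) frame. The interior width is 3878 mm.

Four 2550 mm walls enclosing a rectangle with no floor or roof — a room or house frame. Outside width is 4240 mm and wall thickness is 181 mm, so the interior width is 4240 − 2 × 181 = 3878 mm.


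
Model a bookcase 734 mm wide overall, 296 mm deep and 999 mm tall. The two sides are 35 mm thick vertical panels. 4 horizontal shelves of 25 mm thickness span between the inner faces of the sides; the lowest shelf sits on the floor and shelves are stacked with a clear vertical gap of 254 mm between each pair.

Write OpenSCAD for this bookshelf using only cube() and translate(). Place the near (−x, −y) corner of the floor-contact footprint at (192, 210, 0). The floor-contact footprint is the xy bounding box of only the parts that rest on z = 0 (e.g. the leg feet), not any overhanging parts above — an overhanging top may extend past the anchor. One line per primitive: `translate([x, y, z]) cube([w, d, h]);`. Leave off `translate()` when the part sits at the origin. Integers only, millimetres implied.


translate([192, 210, 0]) cube([35, 296, 999]);
translate([891, 210, 0]) cube([35, 296, 999]);
translate([227, 210, 0]) cube([664, 296, 25]);
translate([227, 210, 279]) cube([664, 296, 25]);
translate([227, 210, 558]) cube([664, 296, 25]);
translate([227, 210, 837]) cube([664, 296, 25]);


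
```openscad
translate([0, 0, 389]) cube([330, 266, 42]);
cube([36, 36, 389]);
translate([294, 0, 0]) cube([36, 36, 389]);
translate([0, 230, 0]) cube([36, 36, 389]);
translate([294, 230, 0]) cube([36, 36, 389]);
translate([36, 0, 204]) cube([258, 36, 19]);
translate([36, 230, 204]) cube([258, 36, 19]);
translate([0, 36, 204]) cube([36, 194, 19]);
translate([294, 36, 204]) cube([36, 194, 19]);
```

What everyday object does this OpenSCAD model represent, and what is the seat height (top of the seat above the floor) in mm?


A stool. The seat height is 431 mm.

A 330×266×42 slab at z = 389 on four corner posts — a stool. The seat top is 389 + 42 = 431 mm.


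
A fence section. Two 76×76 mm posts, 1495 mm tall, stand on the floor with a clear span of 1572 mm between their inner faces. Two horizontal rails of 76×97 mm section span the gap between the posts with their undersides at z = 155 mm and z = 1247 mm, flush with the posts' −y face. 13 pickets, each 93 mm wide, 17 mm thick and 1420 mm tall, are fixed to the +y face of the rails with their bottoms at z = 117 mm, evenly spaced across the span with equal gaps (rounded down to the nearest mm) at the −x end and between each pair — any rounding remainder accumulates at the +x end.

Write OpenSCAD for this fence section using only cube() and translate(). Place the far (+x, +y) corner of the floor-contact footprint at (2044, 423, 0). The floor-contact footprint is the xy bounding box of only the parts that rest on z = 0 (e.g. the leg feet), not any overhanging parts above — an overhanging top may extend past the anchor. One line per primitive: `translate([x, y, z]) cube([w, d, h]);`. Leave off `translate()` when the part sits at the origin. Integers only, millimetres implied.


translate([320, 347, 0]) cube([76, 76, 1495]);
translate([1968, 347, 0]) cube([76, 76, 1495]);
translate([396, 347, 155]) cube([1572, 76, 97]);
translate([396, 347, 1247]) cube([1572, 76, 97]);
translate([421, 423, 117]) cube([93, 17, 1420]);
translate([539, 423, 117]) cube([93, 17, 1420]);
translate([657, 423, 117]) cube([93, 17, 1420]);
translate([775, 423, 117]) cube([93, 17, 1420]);
translate([893, 423, 117]) cube([93, 17, 1420]);
translate([1011, 423, 117]) cube([93, 17, 1420]);
translate([1129, 423, 117]) cube([93, 17, 1420]);
translate([1247, 423, 117]) cube([93, 17, 1420]);
translate([1365, 423, 117]) cube([93, 17, 1420]);
translate([1483, 423, 117]) cube([93, 17, 1420]);
translate([1601, 423, 117]) cube([93, 17, 1420]);
translate([1719, 423, 117]) cube([93, 17, 1420]);
translate([1837, 423, 117]) cube([93, 17, 1420]);


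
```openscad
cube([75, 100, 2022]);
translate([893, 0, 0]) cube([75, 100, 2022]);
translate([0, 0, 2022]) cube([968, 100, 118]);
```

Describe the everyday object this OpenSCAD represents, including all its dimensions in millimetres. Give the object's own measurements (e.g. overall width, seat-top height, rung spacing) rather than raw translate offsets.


A door frame. The clear opening is 818 mm wide and 2022 mm high. Two 75 mm wide jambs, 100 mm deep, stand either side of the opening from the floor to the top of the opening. A 118 mm thick head sits across the top of both jambs, spanning the full outside width of the frame.


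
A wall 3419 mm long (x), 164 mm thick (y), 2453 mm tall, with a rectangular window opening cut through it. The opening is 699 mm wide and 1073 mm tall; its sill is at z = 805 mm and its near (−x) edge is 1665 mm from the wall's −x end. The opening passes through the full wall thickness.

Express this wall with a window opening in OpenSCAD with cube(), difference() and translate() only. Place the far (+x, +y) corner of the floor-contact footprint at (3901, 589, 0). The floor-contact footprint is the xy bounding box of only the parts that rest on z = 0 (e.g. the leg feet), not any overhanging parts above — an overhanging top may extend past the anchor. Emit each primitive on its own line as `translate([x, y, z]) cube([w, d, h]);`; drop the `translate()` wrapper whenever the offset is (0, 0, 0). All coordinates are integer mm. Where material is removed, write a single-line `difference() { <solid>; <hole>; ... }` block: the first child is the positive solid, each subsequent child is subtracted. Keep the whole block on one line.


difference() { translate([482, 425, 0]) cube([3419, 164, 2453]); translate([2147, 425, 805]) cube([699, 164, 1073]); }


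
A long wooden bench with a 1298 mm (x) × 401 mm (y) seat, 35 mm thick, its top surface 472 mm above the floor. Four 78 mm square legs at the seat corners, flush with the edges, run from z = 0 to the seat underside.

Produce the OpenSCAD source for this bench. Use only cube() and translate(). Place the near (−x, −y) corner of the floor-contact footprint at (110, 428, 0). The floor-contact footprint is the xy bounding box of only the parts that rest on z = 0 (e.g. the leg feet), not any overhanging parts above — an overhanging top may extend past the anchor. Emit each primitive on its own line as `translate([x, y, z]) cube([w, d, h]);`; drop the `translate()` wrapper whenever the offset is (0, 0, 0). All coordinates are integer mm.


translate([110, 428, 437]) cube([1298, 401, 35]);
translate([110, 428, 0]) cube([78, 78, 437]);
translate([110, 751, 0]) cube([78, 78, 437]);
translate([1330, 428, 0]) cube([78, 78, 437]);
translate([1330, 751, 0]) cube([78, 78, 437]);


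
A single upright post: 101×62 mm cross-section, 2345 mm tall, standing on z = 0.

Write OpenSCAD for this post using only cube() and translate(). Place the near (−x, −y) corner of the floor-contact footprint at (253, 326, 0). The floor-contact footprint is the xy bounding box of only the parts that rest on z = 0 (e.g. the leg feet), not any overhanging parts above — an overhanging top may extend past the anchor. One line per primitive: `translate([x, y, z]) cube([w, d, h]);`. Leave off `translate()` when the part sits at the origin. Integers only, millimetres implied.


translate([253, 326, 0]) cube([101, 62, 2345]);


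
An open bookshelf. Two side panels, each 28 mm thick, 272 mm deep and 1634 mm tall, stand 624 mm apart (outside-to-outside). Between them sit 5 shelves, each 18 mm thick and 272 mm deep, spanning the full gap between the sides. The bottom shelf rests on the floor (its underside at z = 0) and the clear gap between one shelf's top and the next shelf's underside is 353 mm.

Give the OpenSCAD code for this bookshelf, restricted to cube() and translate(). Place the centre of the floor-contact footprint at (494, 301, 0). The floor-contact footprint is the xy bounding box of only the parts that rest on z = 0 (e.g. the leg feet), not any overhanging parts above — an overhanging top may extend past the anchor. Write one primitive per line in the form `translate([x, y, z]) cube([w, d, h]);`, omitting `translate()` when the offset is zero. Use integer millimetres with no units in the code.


translate([182, 165, 0]) cube([28, 272, 1634]);
translate([778, 165, 0]) cube([28, 272, 1634]);
translate([210, 165, 0]) cube([568, 272, 18]);
translate([210, 165, 371]) cube([568, 272, 18]);
translate([210, 165, 742]) cube([568, 272, 18]);
translate([210, 165, 1113]) cube([568, 272, 18]);
translate([210, 165, 1484]) cube([568, 272, 18]);


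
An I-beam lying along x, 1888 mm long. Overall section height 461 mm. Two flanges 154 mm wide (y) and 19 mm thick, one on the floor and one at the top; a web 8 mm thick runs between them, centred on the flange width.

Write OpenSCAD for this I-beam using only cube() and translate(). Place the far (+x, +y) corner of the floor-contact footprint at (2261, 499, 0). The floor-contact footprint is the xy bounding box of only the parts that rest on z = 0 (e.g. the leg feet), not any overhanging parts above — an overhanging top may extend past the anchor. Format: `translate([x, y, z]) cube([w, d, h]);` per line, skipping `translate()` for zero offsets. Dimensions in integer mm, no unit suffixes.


translate([373, 345, 0]) cube([1888, 154, 19]);
translate([373, 418, 19]) cube([1888, 8, 423]);
translate([373, 345, 442]) cube([1888, 154, 19]);


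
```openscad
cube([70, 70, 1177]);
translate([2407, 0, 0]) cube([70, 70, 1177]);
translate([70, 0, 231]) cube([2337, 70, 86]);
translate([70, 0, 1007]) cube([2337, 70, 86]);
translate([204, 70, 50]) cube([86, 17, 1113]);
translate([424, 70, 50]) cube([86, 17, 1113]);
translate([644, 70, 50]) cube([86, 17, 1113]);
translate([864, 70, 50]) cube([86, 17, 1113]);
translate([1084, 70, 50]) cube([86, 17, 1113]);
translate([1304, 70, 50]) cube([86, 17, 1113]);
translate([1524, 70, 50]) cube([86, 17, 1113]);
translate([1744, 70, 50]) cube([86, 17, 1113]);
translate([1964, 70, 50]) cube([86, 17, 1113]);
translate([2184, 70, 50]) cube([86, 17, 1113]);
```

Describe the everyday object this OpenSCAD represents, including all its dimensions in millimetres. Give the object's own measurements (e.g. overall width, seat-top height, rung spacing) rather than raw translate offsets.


A fence section. Two 70×70 mm posts, 1177 mm tall, stand on the floor with a clear span of 2337 mm between their inner faces. Two horizontal rails of 70×86 mm section span the gap between the posts with their undersides at z = 231 mm and z = 1007 mm, flush with the posts' −y face. 10 pickets, each 86 mm wide, 17 mm thick and 1113 mm tall, are fixed to the +y face of the rails with their bottoms at z = 50 mm, spaced across the span with a 134 mm gap after the −x post and between neighbouring pickets, with 137 mm left before the +x post.


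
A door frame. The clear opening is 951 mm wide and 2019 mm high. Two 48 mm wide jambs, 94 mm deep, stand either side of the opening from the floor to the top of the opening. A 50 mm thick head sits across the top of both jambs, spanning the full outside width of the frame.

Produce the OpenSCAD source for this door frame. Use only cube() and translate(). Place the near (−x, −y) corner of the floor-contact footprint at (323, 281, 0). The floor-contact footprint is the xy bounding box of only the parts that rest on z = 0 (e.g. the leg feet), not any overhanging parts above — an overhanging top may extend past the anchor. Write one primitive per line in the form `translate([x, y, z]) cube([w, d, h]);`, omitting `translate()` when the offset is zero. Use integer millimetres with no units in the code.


translate([323, 281, 0]) cube([48, 94, 2019]);
translate([1322, 281, 0]) cube([48, 94, 2019]);
translate([323, 281, 2019]) cube([1047, 94, 50]);


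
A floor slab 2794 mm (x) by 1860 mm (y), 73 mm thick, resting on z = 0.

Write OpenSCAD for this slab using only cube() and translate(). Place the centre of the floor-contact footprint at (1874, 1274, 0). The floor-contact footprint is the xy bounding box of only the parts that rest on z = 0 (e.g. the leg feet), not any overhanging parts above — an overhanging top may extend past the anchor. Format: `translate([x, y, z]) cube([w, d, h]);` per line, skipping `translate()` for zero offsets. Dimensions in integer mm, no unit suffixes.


translate([477, 344, 0]) cube([2794, 1860, 73]);


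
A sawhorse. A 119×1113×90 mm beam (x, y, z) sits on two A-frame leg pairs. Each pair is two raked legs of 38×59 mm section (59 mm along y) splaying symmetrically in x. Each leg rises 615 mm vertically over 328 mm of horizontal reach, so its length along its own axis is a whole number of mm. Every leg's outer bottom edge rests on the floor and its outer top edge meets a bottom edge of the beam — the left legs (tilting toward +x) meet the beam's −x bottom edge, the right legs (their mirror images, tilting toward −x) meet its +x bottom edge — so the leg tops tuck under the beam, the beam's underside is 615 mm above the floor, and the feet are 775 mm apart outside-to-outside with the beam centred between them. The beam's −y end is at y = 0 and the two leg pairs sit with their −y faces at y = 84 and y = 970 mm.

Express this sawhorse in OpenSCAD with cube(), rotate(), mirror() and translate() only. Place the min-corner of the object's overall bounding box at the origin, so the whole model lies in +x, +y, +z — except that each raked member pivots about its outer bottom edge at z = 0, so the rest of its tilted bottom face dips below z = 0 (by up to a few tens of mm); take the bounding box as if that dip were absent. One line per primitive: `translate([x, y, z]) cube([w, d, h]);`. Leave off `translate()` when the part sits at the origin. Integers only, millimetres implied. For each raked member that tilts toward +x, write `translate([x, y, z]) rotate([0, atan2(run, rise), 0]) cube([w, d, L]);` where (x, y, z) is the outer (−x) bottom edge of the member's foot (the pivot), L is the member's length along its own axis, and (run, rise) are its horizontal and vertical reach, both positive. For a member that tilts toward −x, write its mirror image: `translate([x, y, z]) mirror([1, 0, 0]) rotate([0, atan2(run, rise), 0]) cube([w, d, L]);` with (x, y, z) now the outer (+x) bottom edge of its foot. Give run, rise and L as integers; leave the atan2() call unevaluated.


// leg length = √(328² + 615²) = 697
// right-leg outer foot x = 2·328 + 119 = 775
// beam min-corner = (328, 0, 615)
translate([328, 0, 615]) cube([119, 1113, 90]);
translate([0, 84, 0]) rotate([0, atan2(328, 615), 0]) cube([38, 59, 697]);
translate([775, 84, 0]) mirror([1, 0, 0]) rotate([0, atan2(328, 615), 0]) cube([38, 59, 697]);
translate([0, 970, 0]) rotate([0, atan2(328, 615), 0]) cube([38, 59, 697]);
translate([775, 970, 0]) mirror([1, 0, 0]) rotate([0, atan2(328, 615), 0]) cube([38, 59, 697]);


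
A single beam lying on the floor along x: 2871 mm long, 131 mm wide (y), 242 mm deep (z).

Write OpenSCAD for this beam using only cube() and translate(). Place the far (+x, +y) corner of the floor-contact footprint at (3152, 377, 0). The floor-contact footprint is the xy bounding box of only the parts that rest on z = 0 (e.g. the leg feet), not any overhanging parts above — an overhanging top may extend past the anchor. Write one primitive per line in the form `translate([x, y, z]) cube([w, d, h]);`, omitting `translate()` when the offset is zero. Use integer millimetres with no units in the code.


translate([281, 246, 0]) cube([2871, 131, 242]);


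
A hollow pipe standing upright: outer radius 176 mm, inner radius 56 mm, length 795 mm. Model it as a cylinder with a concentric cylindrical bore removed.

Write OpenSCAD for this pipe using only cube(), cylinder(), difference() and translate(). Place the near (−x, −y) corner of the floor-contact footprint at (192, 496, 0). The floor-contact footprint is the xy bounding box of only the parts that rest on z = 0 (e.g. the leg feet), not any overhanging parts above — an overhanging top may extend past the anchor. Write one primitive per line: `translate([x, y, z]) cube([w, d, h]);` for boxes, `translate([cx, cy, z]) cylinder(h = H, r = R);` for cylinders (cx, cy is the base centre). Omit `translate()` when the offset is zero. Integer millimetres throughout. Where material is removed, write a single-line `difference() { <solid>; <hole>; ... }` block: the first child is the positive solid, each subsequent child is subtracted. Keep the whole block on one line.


difference() { translate([368, 672, 0]) cylinder(h = 795, r = 176); translate([368, 672, 0]) cylinder(h = 795, r = 56); }


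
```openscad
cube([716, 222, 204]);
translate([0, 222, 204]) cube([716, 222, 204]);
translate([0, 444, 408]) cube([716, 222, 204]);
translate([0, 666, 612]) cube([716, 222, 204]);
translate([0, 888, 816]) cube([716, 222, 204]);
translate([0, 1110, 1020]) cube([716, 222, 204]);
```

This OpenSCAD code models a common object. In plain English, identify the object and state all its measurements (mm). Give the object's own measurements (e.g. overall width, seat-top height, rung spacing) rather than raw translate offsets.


A straight staircase of 6 solid steps. Each step is 716 mm wide (x), 222 mm deep (y, the going) and 204 mm tall (the rise). The first step rests on the floor; each subsequent step sits one going further in +y and one rise higher in +z, directly behind and above the previous step with no overlap.


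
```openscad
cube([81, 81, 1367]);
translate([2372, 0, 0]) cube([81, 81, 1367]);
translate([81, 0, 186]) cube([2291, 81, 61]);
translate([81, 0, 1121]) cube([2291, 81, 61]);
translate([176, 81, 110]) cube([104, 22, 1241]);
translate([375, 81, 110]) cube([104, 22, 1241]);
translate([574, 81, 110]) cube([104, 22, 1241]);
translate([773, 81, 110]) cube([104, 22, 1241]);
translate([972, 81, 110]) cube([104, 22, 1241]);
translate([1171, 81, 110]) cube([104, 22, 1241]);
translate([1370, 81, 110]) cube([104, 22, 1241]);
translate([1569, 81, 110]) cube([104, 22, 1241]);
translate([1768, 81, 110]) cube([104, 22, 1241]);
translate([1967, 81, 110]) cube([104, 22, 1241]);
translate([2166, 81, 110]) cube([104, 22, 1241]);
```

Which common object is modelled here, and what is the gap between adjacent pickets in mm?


A fence section. The picket gap is 95 mm.

Two posts, two rails, 11 pickets — a fence section. Span 2291 mm holds 11 pickets of 104 mm with 12 equal gaps: ⌊(2291 − 11·104) / 12⌋ = 95 mm.


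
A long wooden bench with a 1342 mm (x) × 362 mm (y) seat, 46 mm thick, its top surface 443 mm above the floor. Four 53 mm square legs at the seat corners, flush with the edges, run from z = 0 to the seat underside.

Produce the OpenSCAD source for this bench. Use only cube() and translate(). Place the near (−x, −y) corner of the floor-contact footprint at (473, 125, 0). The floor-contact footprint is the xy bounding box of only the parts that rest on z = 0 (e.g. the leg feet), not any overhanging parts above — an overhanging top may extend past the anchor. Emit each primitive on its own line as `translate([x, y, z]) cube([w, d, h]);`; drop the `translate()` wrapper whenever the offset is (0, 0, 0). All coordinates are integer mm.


translate([473, 125, 397]) cube([1342, 362, 46]);
translate([473, 125, 0]) cube([53, 53, 397]);
translate([473, 434, 0]) cube([53, 53, 397]);
translate([1762, 125, 0]) cube([53, 53, 397]);
translate([1762, 434, 0]) cube([53, 53, 397]);


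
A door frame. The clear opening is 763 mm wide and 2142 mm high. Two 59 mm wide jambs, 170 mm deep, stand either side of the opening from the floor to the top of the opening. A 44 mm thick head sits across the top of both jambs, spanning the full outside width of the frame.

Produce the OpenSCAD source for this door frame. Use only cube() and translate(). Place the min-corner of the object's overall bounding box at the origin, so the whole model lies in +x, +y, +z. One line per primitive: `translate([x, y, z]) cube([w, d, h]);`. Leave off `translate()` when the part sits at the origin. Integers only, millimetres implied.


cube([59, 170, 2142]);
translate([822, 0, 0]) cube([59, 170, 2142]);
translate([0, 0, 2142]) cube([881, 170, 44]);


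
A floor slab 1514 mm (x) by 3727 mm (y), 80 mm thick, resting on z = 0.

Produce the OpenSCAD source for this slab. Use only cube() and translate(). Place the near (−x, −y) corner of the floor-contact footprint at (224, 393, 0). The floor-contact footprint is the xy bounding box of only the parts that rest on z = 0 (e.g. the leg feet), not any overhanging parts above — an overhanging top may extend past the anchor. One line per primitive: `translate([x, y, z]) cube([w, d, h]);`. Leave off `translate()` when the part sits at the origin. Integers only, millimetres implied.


translate([224, 393, 0]) cube([1514, 3727, 80]);


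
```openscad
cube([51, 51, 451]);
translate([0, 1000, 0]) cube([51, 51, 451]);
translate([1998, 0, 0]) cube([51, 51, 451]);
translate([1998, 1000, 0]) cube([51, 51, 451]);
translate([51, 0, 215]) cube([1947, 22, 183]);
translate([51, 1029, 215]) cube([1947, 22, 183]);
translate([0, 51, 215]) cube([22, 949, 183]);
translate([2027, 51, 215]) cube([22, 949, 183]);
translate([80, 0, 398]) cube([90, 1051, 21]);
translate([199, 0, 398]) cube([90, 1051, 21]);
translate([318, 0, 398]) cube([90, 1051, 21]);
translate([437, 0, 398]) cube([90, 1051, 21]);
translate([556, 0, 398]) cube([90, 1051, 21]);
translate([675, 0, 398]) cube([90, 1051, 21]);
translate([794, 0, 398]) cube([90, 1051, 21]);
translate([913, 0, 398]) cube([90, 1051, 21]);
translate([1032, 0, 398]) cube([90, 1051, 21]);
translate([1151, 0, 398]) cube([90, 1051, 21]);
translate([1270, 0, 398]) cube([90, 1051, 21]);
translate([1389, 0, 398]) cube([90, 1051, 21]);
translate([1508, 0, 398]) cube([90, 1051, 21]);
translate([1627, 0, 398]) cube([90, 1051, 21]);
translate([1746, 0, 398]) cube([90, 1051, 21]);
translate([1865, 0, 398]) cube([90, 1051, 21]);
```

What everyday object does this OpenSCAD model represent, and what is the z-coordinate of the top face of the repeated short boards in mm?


A bed frame. The slat-top height is 419 mm.

Four posts, four rails, and a row of slats — a bed frame. Slats sit on the rails at z = 215 + 183 = 398; with slat thickness 21, the top is 419 mm.


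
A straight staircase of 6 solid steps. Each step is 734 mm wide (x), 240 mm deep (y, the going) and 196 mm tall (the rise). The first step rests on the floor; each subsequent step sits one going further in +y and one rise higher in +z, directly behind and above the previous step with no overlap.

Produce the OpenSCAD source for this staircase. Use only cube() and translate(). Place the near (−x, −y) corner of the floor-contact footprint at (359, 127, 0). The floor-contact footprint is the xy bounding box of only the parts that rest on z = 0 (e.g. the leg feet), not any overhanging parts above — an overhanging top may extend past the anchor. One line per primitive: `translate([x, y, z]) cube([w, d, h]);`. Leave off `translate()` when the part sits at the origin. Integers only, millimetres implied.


translate([359, 127, 0]) cube([734, 240, 196]);
translate([359, 367, 196]) cube([734, 240, 196]);
translate([359, 607, 392]) cube([734, 240, 196]);
translate([359, 847, 588]) cube([734, 240, 196]);
translate([359, 1087, 784]) cube([734, 240, 196]);
translate([359, 1327, 980]) cube([734, 240, 196]);


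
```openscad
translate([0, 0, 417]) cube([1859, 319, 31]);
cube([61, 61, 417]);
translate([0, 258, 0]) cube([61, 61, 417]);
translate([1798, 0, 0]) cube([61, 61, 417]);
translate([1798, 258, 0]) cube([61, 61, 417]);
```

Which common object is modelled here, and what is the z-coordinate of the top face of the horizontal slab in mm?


A bench. The seat-top height is 448 mm.

A long slab on four corner posts — a bench. The slab sits at z = 417 with thickness 31, so the top is 417 + 31 = 448 mm.


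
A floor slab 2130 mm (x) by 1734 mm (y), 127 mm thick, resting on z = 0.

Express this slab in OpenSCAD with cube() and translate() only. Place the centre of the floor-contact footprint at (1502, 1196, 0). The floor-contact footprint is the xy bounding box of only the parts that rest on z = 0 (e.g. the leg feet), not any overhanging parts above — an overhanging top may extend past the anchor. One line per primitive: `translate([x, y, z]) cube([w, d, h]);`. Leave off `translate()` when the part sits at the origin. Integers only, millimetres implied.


translate([437, 329, 0]) cube([2130, 1734, 127]);


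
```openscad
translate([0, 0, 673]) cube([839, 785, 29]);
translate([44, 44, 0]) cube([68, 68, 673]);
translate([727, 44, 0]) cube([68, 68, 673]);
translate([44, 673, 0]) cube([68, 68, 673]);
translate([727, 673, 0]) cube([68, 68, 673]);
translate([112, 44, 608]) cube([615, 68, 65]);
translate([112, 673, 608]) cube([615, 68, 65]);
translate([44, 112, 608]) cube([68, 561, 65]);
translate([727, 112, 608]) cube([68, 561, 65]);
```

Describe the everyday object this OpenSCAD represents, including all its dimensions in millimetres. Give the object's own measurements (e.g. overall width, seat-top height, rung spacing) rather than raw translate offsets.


A rectangular dining table. The top is 839×785×29 mm with its upper surface at z = 702 mm. It stands on four 68×68 mm square legs, each inset 44 mm from the nearest pair of top edges, running from the floor to the underside of the top. Four apron rails, 68 mm thick and 65 mm tall, run between adjacent legs with their top edges flush with the underside of the top and their outer faces flush with the legs' outer faces.


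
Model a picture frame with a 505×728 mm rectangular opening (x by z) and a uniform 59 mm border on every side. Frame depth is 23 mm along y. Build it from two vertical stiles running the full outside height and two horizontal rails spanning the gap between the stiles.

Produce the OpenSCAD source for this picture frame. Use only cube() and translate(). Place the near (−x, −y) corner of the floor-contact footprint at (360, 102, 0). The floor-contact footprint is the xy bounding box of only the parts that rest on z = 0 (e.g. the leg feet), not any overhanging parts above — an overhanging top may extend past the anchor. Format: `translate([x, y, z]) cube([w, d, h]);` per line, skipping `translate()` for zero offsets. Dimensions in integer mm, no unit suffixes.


translate([360, 102, 0]) cube([59, 23, 846]);
translate([924, 102, 0]) cube([59, 23, 846]);
translate([419, 102, 0]) cube([505, 23, 59]);
translate([419, 102, 787]) cube([505, 23, 59]);


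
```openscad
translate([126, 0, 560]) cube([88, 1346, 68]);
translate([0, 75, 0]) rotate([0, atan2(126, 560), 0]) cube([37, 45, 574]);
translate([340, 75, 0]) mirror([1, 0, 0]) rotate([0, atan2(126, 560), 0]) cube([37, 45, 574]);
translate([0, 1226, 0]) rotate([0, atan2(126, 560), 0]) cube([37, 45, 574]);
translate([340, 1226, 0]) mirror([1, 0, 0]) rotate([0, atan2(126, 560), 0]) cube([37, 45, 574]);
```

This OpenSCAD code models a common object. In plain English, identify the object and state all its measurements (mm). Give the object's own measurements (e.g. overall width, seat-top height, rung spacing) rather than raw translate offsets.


A sawhorse. A 88×1346×68 mm beam (x, y, z) sits on two A-frame leg pairs. Each pair is two raked legs of 37×45 mm section (45 mm along y) splaying symmetrically in x. Each leg rises 560 mm vertically over 126 mm of horizontal reach and is 574 mm long along its own axis. Every leg's outer bottom edge rests on the floor and its outer top edge meets a bottom edge of the beam — the left legs (tilting toward +x) meet the beam's −x bottom edge, the right legs (their mirror images, tilting toward −x) meet its +x bottom edge — so the leg tops tuck under the beam, the beam's underside is 560 mm above the floor, and the feet are 340 mm apart outside-to-outside with the beam centred between them. The two leg pairs are set in 75 mm from either end of the beam.


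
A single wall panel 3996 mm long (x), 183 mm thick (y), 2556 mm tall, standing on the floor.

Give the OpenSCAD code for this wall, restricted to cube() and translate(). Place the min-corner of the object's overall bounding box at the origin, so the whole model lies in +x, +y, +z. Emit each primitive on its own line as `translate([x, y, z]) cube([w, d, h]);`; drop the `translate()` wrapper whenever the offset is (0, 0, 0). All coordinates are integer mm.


cube([3996, 183, 2556]);


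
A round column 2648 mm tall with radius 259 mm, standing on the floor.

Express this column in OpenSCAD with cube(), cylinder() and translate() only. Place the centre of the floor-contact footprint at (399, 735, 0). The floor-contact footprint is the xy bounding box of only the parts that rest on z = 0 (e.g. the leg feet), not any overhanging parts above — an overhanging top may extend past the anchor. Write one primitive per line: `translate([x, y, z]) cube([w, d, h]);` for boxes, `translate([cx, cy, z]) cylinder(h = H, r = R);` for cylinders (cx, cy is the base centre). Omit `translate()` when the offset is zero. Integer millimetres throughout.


translate([399, 735, 0]) cylinder(h = 2648, r = 259);


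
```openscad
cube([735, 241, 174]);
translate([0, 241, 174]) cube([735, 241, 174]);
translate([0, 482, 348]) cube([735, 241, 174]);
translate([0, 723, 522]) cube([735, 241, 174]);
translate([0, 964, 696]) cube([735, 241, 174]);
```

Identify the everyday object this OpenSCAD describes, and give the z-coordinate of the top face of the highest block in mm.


A staircase. The total rise is 870 mm.

5 identical blocks, each offset up and back from the previous — a staircase. Each step is 174 mm tall and there are 5 of them, so the total rise is 5 × 174 = 870 mm.


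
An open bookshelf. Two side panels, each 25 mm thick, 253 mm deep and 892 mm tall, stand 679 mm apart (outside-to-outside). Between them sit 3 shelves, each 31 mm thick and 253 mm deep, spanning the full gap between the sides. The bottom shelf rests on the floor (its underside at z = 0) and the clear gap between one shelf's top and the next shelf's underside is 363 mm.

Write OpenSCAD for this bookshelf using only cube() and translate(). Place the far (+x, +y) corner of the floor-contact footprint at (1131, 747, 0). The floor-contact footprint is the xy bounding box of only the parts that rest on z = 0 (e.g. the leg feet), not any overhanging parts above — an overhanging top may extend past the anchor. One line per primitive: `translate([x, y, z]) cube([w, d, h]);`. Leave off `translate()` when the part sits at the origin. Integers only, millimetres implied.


translate([452, 494, 0]) cube([25, 253, 892]);
translate([1106, 494, 0]) cube([25, 253, 892]);
translate([477, 494, 0]) cube([629, 253, 31]);
translate([477, 494, 394]) cube([629, 253, 31]);
translate([477, 494, 788]) cube([629, 253, 31]);
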